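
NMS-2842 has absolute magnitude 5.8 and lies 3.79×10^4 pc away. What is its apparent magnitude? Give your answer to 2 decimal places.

23.69

m = M + 5 log₁₀(d/10 pc) = 5.8 + 5 log₁₀(3.79×10^4/10)
  = 5.8 + 5 × 3.579 = 5.8 + 17.89 = 23.69.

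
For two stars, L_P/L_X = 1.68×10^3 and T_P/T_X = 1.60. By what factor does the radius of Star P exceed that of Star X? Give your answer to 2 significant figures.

16

L ∝ R²T⁴ gives R ∝ √L / T², so
R_P/R_X = √(1.68×10^3) / (1.60)² = 40.99 / 2.560 = 16.01.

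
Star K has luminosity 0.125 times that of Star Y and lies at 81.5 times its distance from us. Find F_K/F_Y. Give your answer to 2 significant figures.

1.9×10^-5

F = L/(4πd²), so F_K/F_Y = (L_K/L_Y) / (d_K/d_Y)²
= 0.125 / (81.5)² = 0.125 / 6642 = 1.882×10^-5.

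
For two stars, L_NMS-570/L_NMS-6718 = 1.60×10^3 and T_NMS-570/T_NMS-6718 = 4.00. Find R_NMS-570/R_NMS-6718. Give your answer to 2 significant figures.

2.5

L ∝ R²T⁴ gives R ∝ √L / T², so
R_NMS-570/R_NMS-6718 = √(1.60×10^3) / (4.00)² = 40.00 / 16.00 = 2.500.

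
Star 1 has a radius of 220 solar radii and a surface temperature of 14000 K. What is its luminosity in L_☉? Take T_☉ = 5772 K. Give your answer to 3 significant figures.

L/L_☉ = (R/R_☉)² (T/T_☉)⁴ = (220)² × (14000/5772)⁴
       = 4.840×10^4 × (2.426)⁴ = 4.840×10^4 × 34.61 = 1.675×10^6.

1.68×10^6 L_☉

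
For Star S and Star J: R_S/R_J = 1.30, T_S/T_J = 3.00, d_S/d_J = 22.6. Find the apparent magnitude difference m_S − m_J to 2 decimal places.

L_S/L_J = (1.30)²(3.00)⁴ = 136.9.
F_S/F_J = (L_S/L_J)/(d_S/d_J)² = 136.9/510.8 = 0.2680.
m_S − m_J = −2.5 log₁₀(0.2680) = 1.43.

1.43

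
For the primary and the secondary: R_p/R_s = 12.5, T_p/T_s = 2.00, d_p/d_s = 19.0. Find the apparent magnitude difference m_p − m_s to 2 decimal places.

-2.10

L_p/L_s = (12.5)²(2.00)⁴ = 2500.
F_p/F_s = (L_p/L_s)/(d_p/d_s)² = 2500/361.0 = 6.925.
m_p − m_s = −2.5 log₁₀(6.925) = -2.10.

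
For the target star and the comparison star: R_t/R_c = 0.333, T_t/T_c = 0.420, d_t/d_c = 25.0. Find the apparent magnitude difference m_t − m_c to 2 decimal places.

13.14

L_t/L_c = (0.333)²(0.420)⁴ = 0.003451.
F_t/F_c = (L_t/L_c)/(d_t/d_c)² = 0.003451/625.0 = 5.521×10^-6.
m_t − m_c = −2.5 log₁₀(5.521×10^-6) = 13.14.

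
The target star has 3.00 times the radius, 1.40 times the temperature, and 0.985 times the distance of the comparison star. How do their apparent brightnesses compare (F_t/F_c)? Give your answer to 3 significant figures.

35.6

L_t/L_c = (R_t/R_c)²(T_t/T_c)⁴ = (3.00)² × (1.40)⁴ = 34.57.
F_t/F_c = (L_t/L_c)/(d_t/d_c)² = 34.57 / (0.985)² = 35.64.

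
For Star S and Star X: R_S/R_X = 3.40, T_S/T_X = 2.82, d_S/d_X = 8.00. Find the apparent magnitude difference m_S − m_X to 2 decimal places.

-2.64

L_S/L_X = (3.40)²(2.82)⁴ = 731.1.
F_S/F_X = (L_S/L_X)/(d_S/d_X)² = 731.1/64.00 = 11.42.
m_S − m_X = −2.5 log₁₀(11.42) = -2.64.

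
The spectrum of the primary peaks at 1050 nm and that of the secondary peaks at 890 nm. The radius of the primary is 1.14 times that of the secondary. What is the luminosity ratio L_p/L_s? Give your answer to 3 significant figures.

0.671

Wien's law gives T ∝ 1/λ_max, so T_p/T_s = λ_s/λ_p = 890/1050 = 0.8476.
Then L ∝ R²T⁴ gives L_p/L_s = (1.14)² × (0.8476)⁴ = 1.300 × 0.5162 = 0.6708.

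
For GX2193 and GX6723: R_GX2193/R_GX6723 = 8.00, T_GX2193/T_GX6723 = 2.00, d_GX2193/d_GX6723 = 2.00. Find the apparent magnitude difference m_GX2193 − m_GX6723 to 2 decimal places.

L_GX2193/L_GX6723 = (8.00)²(2.00)⁴ = 1024.
F_GX2193/F_GX6723 = (L_GX2193/L_GX6723)/(d_GX2193/d_GX6723)² = 1024/4.000 = 256.0.
m_GX2193 − m_GX6723 = −2.5 log₁₀(256.0) = -6.02.

-6.02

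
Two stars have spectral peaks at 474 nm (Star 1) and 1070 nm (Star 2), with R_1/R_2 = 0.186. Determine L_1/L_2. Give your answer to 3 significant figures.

Wien's law gives T ∝ 1/λ_max, so T_1/T_2 = λ_2/λ_1 = 1070/474 = 2.257.
Then L ∝ R²T⁴ gives L_1/L_2 = (0.186)² × (2.257)⁴ = 0.03460 × 25.97 = 0.8984.

0.898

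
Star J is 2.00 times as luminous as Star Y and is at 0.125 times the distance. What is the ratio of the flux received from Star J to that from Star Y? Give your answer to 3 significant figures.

F = L/(4πd²), so F_J/F_Y = (L_J/L_Y) / (d_J/d_Y)²
= 2.00 / (0.125)² = 2.00 / 0.01562 = 128.0.

128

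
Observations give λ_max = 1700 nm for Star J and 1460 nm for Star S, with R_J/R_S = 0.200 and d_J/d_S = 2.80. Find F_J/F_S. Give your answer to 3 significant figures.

Wien's law: T_J/T_S = λ_S/λ_J = 1460/1700 = 0.8588.
L_J/L_S = (R_J/R_S)²(T_J/T_S)⁴ = (0.200)²(0.8588)⁴ = 0.02176.
F_J/F_S = (L_J/L_S)/(d_J/d_S)² = 0.02176/(2.80)² = 0.002776.

0.00278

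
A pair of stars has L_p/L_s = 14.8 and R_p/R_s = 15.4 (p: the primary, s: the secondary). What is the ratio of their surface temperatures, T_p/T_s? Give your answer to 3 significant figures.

L ∝ R²T⁴ gives T ∝ (L/R²)^(1/4), so
T_p/T_s = (14.8 / 15.4²)^(1/4) = (0.06241)^(1/4) = 0.4998.

0.500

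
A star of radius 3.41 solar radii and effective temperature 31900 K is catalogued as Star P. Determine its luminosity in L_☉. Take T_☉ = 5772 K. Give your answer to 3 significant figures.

L/L_☉ = (R/R_☉)² (T/T_☉)⁴ = (3.41)² × (31900/5772)⁴
       = 11.63 × (5.527)⁴ = 11.63 × 932.9 = 1.085×10^4.

1.08×10^4 L_☉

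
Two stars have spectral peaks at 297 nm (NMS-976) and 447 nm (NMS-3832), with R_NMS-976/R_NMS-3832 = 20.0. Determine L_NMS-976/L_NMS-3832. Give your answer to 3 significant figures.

2.05×10^3

Wien's law gives T ∝ 1/λ_max, so T_NMS-976/T_NMS-3832 = λ_NMS-3832/λ_NMS-976 = 447/297 = 1.505.
Then L ∝ R²T⁴ gives L_NMS-976/L_NMS-3832 = (20.0)² × (1.505)⁴ = 400.0 × 5.131 = 2052.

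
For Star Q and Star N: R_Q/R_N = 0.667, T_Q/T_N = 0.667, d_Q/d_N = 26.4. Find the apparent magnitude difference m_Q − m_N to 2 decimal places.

9.75

L_Q/L_N = (0.667)²(0.667)⁴ = 0.08806.
F_Q/F_N = (L_Q/L_N)/(d_Q/d_N)² = 0.08806/697.0 = 1.263×10^-4.
m_Q − m_N = −2.5 log₁₀(1.263×10^-4) = 9.75.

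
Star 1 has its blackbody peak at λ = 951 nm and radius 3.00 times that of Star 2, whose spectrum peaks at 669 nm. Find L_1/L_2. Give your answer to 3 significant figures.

2.20

Wien's law gives T ∝ 1/λ_max, so T_1/T_2 = λ_2/λ_1 = 669/951 = 0.7035.
Then L ∝ R²T⁴ gives L_1/L_2 = (3.00)² × (0.7035)⁴ = 9.000 × 0.2449 = 2.204.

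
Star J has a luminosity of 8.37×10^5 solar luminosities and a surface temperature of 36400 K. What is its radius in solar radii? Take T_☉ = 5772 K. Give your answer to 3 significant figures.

23.0 solar radii

R/R_☉ = √(L/L_☉) / (T/T_☉)² = √(8.37×10^5) / (6.306)²
       = 914.9 / 39.77 = 23.00.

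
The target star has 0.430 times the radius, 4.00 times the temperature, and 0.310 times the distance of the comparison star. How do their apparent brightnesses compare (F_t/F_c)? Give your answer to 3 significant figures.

493

L_t/L_c = (R_t/R_c)²(T_t/T_c)⁴ = (0.430)² × (4.00)⁴ = 47.33.
F_t/F_c = (L_t/L_c)/(d_t/d_c)² = 47.33 / (0.310)² = 492.6.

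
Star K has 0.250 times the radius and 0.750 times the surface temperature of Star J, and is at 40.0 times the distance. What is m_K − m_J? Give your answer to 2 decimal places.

L_K/L_J = (0.250)²(0.750)⁴ = 0.01978.
F_K/F_J = (L_K/L_J)/(d_K/d_J)² = 0.01978/1600 = 1.236×10^-5.
m_K − m_J = −2.5 log₁₀(1.236×10^-5) = 12.27.

12.27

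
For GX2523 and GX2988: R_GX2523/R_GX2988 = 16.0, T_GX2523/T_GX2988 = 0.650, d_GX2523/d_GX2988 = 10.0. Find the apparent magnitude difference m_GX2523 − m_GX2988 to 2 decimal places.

0.85

L_GX2523/L_GX2988 = (16.0)²(0.650)⁴ = 45.70.
F_GX2523/F_GX2988 = (L_GX2523/L_GX2988)/(d_GX2523/d_GX2988)² = 45.70/100.0 = 0.4570.
m_GX2523 − m_GX2988 = −2.5 log₁₀(0.4570) = 0.85.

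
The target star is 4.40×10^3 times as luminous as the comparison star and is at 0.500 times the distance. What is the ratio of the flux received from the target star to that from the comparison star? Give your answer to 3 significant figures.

1.76×10^4

F = L/(4πd²), so F_t/F_c = (L_t/L_c) / (d_t/d_c)²
= 4.40×10^3 / (0.500)² = 4.40×10^3 / 0.2500 = 1.760×10^4.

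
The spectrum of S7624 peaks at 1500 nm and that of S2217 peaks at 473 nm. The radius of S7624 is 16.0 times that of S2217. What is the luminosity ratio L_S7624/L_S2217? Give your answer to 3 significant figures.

2.53

Wien's law gives T ∝ 1/λ_max, so T_S7624/T_S2217 = λ_S2217/λ_S7624 = 473/1500 = 0.3153.
Then L ∝ R²T⁴ gives L_S7624/L_S2217 = (16.0)² × (0.3153)⁴ = 256.0 × 0.009887 = 2.531.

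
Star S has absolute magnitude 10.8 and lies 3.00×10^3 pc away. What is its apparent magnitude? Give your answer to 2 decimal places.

m = M + 5 log₁₀(d/10 pc) = 10.8 + 5 log₁₀(3.00×10^3/10)
  = 10.8 + 5 × 2.477 = 10.8 + 12.39 = 23.19.

23.19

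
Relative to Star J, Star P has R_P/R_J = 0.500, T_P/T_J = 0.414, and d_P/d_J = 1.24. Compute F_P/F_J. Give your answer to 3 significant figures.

L_P/L_J = (R_P/R_J)²(T_P/T_J)⁴ = (0.500)² × (0.414)⁴ = 0.007344.
F_P/F_J = (L_P/L_J)/(d_P/d_J)² = 0.007344 / (1.24)² = 0.004776.

0.00478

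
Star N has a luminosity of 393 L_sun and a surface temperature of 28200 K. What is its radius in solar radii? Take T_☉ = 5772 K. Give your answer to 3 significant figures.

R/R_☉ = √(L/L_☉) / (T/T_☉)² = √(393) / (4.886)²
       = 19.82 / 23.87 = 0.8305.

0.831 solar radii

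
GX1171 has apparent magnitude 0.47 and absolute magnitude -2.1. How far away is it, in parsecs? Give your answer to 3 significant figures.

32.7 pc

m − M = 5 log₁₀(d/10 pc)
0.47 − (-2.1) = 2.57 = 5 log₁₀(d/10)
d = 10 × 10^(2.57/5) = 10 × 10^0.514 = 32.66 pc.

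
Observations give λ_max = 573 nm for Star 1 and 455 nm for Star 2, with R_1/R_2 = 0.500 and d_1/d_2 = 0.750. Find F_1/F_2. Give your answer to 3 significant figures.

Wien's law: T_1/T_2 = λ_2/λ_1 = 455/573 = 0.7941.
L_1/L_2 = (R_1/R_2)²(T_1/T_2)⁴ = (0.500)²(0.7941)⁴ = 0.09940.
F_1/F_2 = (L_1/L_2)/(d_1/d_2)² = 0.09940/(0.750)² = 0.1767.

0.177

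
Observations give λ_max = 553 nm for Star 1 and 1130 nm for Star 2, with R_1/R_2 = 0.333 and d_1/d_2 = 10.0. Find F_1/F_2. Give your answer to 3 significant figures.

Wien's law: T_1/T_2 = λ_2/λ_1 = 1130/553 = 2.043.
L_1/L_2 = (R_1/R_2)²(T_1/T_2)⁴ = (0.333)²(2.043)⁴ = 1.933.
F_1/F_2 = (L_1/L_2)/(d_1/d_2)² = 1.933/(10.0)² = 0.01933.

0.0193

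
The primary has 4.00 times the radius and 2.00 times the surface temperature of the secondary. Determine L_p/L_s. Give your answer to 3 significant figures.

From the Stefan–Boltzmann law, L ∝ R²T⁴, so
L_p/L_s = (R_p/R_s)² (T_p/T_s)⁴ = (4.00)² × (2.00)⁴ = 16.00 × 16.00 = 256.0.

256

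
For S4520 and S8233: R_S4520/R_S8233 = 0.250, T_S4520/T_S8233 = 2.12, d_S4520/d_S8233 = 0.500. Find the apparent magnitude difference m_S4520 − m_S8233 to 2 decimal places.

-1.76

L_S4520/L_S8233 = (0.250)²(2.12)⁴ = 1.262.
F_S4520/F_S8233 = (L_S4520/L_S8233)/(d_S4520/d_S8233)² = 1.262/0.2500 = 5.050.
m_S4520 − m_S8233 = −2.5 log₁₀(5.050) = -1.76.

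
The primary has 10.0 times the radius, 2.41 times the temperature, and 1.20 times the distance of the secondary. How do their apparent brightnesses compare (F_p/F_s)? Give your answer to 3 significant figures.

2.34×10^3

L_p/L_s = (R_p/R_s)²(T_p/T_s)⁴ = (10.0)² × (2.41)⁴ = 3373.
F_p/F_s = (L_p/L_s)/(d_p/d_s)² = 3373 / (1.20)² = 2343.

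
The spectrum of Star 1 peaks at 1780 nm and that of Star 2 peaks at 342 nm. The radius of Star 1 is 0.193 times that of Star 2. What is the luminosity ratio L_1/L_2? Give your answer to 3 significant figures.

Wien's law gives T ∝ 1/λ_max, so T_1/T_2 = λ_2/λ_1 = 342/1780 = 0.1921.
Then L ∝ R²T⁴ gives L_1/L_2 = (0.193)² × (0.1921)⁴ = 0.03725 × 0.001363 = 5.076×10^-5.

5.08×10^-5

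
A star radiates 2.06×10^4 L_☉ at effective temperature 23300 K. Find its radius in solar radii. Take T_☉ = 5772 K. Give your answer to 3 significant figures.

R/R_☉ = √(L/L_☉) / (T/T_☉)² = √(2.06×10^4) / (4.037)²
       = 143.5 / 16.30 = 8.808.

8.81 solar radii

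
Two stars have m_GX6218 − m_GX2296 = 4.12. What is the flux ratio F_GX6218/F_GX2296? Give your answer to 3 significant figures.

0.0225

F_GX6218/F_GX2296 = 10^(−(m_GX6218 − m_GX2296)/2.5) = 10^(-4.12/2.5) = 10^-1.648 = 0.02249.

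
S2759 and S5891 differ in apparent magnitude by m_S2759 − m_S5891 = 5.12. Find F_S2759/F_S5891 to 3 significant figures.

F_S2759/F_S5891 = 10^(−(m_S2759 − m_S5891)/2.5) = 10^(-5.12/2.5) = 10^-2.048 = 0.008954.

0.00895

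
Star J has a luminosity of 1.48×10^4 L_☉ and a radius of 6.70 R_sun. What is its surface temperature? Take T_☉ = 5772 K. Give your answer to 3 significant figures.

T/T_☉ = (L/L_☉)^(1/4) / (R/R_☉)^(1/2)
T = 5772 × (1.48×10^4)^(1/4) / √(6.70) = 5772 × 11.03 / 2.588 = 2.460×10^4 K.

2.46×10^4 K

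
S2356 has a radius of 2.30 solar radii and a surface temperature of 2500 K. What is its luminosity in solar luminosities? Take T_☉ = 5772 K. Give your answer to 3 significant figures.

0.186 solar luminosities

L/L_☉ = (R/R_☉)² (T/T_☉)⁴ = (2.30)² × (2500/5772)⁴
       = 5.290 × (0.4331)⁴ = 5.290 × 0.03519 = 0.1862.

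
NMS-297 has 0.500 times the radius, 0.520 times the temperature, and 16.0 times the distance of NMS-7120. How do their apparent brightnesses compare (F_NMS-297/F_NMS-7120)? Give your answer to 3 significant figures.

7.14×10^-5

L_NMS-297/L_NMS-7120 = (R_NMS-297/R_NMS-7120)²(T_NMS-297/T_NMS-7120)⁴ = (0.500)² × (0.520)⁴ = 0.01828.
F_NMS-297/F_NMS-7120 = (L_NMS-297/L_NMS-7120)/(d_NMS-297/d_NMS-7120)² = 0.01828 / (16.0)² = 7.140×10^-5.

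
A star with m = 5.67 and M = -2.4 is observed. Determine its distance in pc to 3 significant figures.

m − M = 5 log₁₀(d/10 pc)
5.67 − (-2.4) = 8.07 = 5 log₁₀(d/10)
d = 10 × 10^(8.07/5) = 10 × 10^1.614 = 411.1 pc.

411 pc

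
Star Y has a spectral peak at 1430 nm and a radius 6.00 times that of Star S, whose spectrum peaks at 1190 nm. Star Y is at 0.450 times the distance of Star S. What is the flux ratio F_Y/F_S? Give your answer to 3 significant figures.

85.3

Wien's law: T_Y/T_S = λ_S/λ_Y = 1190/1430 = 0.8322.
L_Y/L_S = (R_Y/R_S)²(T_Y/T_S)⁴ = (6.00)²(0.8322)⁴ = 17.26.
F_Y/F_S = (L_Y/L_S)/(d_Y/d_S)² = 17.26/(0.450)² = 85.26.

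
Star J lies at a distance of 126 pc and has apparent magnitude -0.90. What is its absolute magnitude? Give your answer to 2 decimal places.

M = m − 5 log₁₀(d/10 pc) = -0.90 − 5 log₁₀(126/10)
  = -0.90 − 5 × 1.100 = -0.90 − 5.50 = -6.40.

-6.40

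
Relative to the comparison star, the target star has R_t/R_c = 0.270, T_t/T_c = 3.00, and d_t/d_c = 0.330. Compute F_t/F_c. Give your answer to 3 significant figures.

L_t/L_c = (R_t/R_c)²(T_t/T_c)⁴ = (0.270)² × (3.00)⁴ = 5.905.
F_t/F_c = (L_t/L_c)/(d_t/d_c)² = 5.905 / (0.330)² = 54.22.

54.2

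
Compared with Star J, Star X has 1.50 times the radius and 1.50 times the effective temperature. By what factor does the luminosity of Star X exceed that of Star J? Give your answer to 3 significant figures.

11.4

From the Stefan–Boltzmann law, L ∝ R²T⁴, so
L_X/L_J = (R_X/R_J)² (T_X/T_J)⁴ = (1.50)² × (1.50)⁴ = 2.250 × 5.062 = 11.39.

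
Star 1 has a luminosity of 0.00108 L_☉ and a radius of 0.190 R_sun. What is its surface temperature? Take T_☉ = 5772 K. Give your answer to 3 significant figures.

T/T_☉ = (L/L_☉)^(1/4) / (R/R_☉)^(1/2)
T = 5772 × (0.00108)^(1/4) / √(0.190) = 5772 × 0.1813 / 0.4359 = 2401 K.

2.40×10^3 K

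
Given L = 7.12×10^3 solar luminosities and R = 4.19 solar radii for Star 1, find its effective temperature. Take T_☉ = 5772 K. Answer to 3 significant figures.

2.59×10^4 K

T/T_☉ = (L/L_☉)^(1/4) / (R/R_☉)^(1/2)
T = 5772 × (7.12×10^3)^(1/4) / √(4.19) = 5772 × 9.186 / 2.047 = 2.590×10^4 K.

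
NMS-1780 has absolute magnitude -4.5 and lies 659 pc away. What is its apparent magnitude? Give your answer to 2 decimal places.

4.59

m = M + 5 log₁₀(d/10 pc) = -4.5 + 5 log₁₀(659/10)
  = -4.5 + 5 × 1.819 = -4.5 + 9.09 = 4.59.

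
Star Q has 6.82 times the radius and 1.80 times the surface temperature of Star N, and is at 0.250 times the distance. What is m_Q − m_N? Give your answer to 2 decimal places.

L_Q/L_N = (6.82)²(1.80)⁴ = 488.3.
F_Q/F_N = (L_Q/L_N)/(d_Q/d_N)² = 488.3/0.06250 = 7812.
m_Q − m_N = −2.5 log₁₀(7812) = -9.73.

-9.73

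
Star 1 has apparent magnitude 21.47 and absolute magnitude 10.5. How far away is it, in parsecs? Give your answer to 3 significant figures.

m − M = 5 log₁₀(d/10 pc)
21.47 − (10.5) = 10.97 = 5 log₁₀(d/10)
d = 10 × 10^(10.97/5) = 10 × 10^2.194 = 1563 pc.

1.56×10^3 pc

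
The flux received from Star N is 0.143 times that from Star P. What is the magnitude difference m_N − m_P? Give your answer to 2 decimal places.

2.11

m_N − m_P = −2.5 log₁₀(F_N/F_P) = −2.5 log₁₀(0.143) = −2.5 × (-0.845) = 2.112.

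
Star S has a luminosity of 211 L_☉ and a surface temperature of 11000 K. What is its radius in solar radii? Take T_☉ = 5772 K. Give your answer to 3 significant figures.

R/R_☉ = √(L/L_☉) / (T/T_☉)² = √(211) / (1.906)²
       = 14.53 / 3.632 = 4.000.

4.00 solar radii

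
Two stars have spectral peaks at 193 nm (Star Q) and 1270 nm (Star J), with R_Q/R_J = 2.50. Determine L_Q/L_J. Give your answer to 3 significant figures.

Wien's law gives T ∝ 1/λ_max, so T_Q/T_J = λ_J/λ_Q = 1270/193 = 6.580.
Then L ∝ R²T⁴ gives L_Q/L_J = (2.50)² × (6.580)⁴ = 6.250 × 1875 = 1.172×10^4.

1.17×10^4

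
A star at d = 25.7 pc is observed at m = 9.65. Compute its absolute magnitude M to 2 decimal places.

7.60

M = m − 5 log₁₀(d/10 pc) = 9.65 − 5 log₁₀(25.7/10)
  = 9.65 − 5 × 0.410 = 9.65 − 2.05 = 7.60.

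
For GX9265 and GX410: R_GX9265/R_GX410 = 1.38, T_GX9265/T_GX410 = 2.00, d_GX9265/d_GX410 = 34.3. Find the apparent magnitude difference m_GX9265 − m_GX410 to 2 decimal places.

3.97

L_GX9265/L_GX410 = (1.38)²(2.00)⁴ = 30.47.
F_GX9265/F_GX410 = (L_GX9265/L_GX410)/(d_GX9265/d_GX410)² = 30.47/1176 = 0.02590.
m_GX9265 − m_GX410 = −2.5 log₁₀(0.02590) = 3.97.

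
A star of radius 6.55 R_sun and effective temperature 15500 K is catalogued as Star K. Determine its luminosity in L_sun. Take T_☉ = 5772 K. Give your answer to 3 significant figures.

2.23×10^3 L_sun

L/L_☉ = (R/R_☉)² (T/T_☉)⁴ = (6.55)² × (15500/5772)⁴
       = 42.90 × (2.685)⁴ = 42.90 × 52.00 = 2231.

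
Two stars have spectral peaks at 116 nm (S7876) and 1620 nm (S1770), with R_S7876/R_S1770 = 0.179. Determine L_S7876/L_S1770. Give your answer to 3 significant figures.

1.22×10^3

Wien's law gives T ∝ 1/λ_max, so T_S7876/T_S1770 = λ_S1770/λ_S7876 = 1620/116 = 13.97.
Then L ∝ R²T⁴ gives L_S7876/L_S1770 = (0.179)² × (13.97)⁴ = 0.03204 × 3.804×10^4 = 1219.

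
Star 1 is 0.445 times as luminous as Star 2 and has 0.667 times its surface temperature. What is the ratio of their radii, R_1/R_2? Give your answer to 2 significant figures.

1.5

L ∝ R²T⁴ gives R ∝ √L / T², so
R_1/R_2 = √(0.445) / (0.667)² = 0.6671 / 0.4449 = 1.499.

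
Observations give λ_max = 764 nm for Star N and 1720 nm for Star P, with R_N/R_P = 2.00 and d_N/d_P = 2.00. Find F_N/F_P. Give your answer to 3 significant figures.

Wien's law: T_N/T_P = λ_P/λ_N = 1720/764 = 2.251.
L_N/L_P = (R_N/R_P)²(T_N/T_P)⁴ = (2.00)²(2.251)⁴ = 102.8.
F_N/F_P = (L_N/L_P)/(d_N/d_P)² = 102.8/(2.00)² = 25.69.

25.7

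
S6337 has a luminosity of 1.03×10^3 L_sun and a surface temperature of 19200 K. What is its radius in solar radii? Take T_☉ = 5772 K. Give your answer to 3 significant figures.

R/R_☉ = √(L/L_☉) / (T/T_☉)² = √(1.03×10^3) / (3.326)²
       = 32.09 / 11.06 = 2.900.

2.90 solar radii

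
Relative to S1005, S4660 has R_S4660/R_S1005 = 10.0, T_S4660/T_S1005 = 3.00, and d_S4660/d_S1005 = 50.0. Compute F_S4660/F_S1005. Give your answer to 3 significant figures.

3.24

L_S4660/L_S1005 = (R_S4660/R_S1005)²(T_S4660/T_S1005)⁴ = (10.0)² × (3.00)⁴ = 8100.
F_S4660/F_S1005 = (L_S4660/L_S1005)/(d_S4660/d_S1005)² = 8100 / (50.0)² = 3.240.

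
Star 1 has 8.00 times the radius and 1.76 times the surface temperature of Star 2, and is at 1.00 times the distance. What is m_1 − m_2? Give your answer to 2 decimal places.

-6.97

L_1/L_2 = (8.00)²(1.76)⁴ = 614.1.
F_1/F_2 = (L_1/L_2)/(d_1/d_2)² = 614.1/1.000 = 614.1.
m_1 − m_2 = −2.5 log₁₀(614.1) = -6.97.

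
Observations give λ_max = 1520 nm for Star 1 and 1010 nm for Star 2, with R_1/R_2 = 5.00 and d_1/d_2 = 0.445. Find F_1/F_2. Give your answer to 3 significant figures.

Wien's law: T_1/T_2 = λ_2/λ_1 = 1010/1520 = 0.6645.
L_1/L_2 = (R_1/R_2)²(T_1/T_2)⁴ = (5.00)²(0.6645)⁴ = 4.874.
F_1/F_2 = (L_1/L_2)/(d_1/d_2)² = 4.874/(0.445)² = 24.61.

24.6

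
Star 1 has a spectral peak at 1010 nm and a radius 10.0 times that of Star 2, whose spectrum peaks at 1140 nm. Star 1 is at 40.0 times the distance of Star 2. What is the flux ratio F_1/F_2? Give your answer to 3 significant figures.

Wien's law: T_1/T_2 = λ_2/λ_1 = 1140/1010 = 1.129.
L_1/L_2 = (R_1/R_2)²(T_1/T_2)⁴ = (10.0)²(1.129)⁴ = 162.3.
F_1/F_2 = (L_1/L_2)/(d_1/d_2)² = 162.3/(40.0)² = 0.1014.

0.101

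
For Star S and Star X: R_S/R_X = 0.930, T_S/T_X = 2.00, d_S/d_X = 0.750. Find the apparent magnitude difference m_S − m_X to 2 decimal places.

-3.48

L_S/L_X = (0.930)²(2.00)⁴ = 13.84.
F_S/F_X = (L_S/L_X)/(d_S/d_X)² = 13.84/0.5625 = 24.60.
m_S − m_X = −2.5 log₁₀(24.60) = -3.48.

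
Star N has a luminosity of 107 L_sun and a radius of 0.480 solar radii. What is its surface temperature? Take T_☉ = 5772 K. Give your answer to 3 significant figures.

T/T_☉ = (L/L_☉)^(1/4) / (R/R_☉)^(1/2)
T = 5772 × (107)^(1/4) / √(0.480) = 5772 × 3.216 / 0.6928 = 2.679×10^4 K.

2.68×10^4 K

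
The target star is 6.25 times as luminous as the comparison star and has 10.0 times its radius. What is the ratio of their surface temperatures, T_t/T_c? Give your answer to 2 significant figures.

0.50

L ∝ R²T⁴ gives T ∝ (L/R²)^(1/4), so
T_t/T_c = (6.25 / 10.0²)^(1/4) = (0.06250)^(1/4) = 0.5000.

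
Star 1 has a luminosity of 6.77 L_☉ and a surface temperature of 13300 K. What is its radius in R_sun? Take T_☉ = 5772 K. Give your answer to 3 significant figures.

R/R_☉ = √(L/L_☉) / (T/T_☉)² = √(6.77) / (2.304)²
       = 2.602 / 5.309 = 0.4901.

0.490 R_sun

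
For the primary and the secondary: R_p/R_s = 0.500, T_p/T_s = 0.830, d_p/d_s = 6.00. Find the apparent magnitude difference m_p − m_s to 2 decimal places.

L_p/L_s = (0.500)²(0.830)⁴ = 0.1186.
F_p/F_s = (L_p/L_s)/(d_p/d_s)² = 0.1186/36.00 = 0.003296.
m_p − m_s = −2.5 log₁₀(0.003296) = 6.21.

6.21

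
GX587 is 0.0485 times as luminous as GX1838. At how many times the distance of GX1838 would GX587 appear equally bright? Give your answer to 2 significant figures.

Equal flux requires L_GX587/d_GX587² = L_GX1838/d_GX1838², so d_GX587/d_GX1838 = √(L_GX587/L_GX1838)
= √(0.0485) = 0.2202.

0.22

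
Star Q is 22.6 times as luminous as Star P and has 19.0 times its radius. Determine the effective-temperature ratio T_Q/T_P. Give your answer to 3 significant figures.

0.500

L ∝ R²T⁴ gives T ∝ (L/R²)^(1/4), so
T_Q/T_P = (22.6 / 19.0²)^(1/4) = (0.06260)^(1/4) = 0.5002.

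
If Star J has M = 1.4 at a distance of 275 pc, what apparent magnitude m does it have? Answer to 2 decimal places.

m = M + 5 log₁₀(d/10 pc) = 1.4 + 5 log₁₀(275/10)
  = 1.4 + 5 × 1.439 = 1.4 + 7.20 = 8.60.

8.60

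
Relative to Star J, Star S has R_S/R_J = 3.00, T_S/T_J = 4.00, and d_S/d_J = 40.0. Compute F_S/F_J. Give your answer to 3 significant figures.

1.44

L_S/L_J = (R_S/R_J)²(T_S/T_J)⁴ = (3.00)² × (4.00)⁴ = 2304.
F_S/F_J = (L_S/L_J)/(d_S/d_J)² = 2304 / (40.0)² = 1.440.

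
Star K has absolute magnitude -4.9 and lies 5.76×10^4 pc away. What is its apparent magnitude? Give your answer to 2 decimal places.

13.90

m = M + 5 log₁₀(d/10 pc) = -4.9 + 5 log₁₀(5.76×10^4/10)
  = -4.9 + 5 × 3.760 = -4.9 + 18.80 = 13.90.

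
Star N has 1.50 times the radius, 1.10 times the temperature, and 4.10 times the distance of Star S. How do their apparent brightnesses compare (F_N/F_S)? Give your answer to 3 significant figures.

0.196

L_N/L_S = (R_N/R_S)²(T_N/T_S)⁴ = (1.50)² × (1.10)⁴ = 3.294.
F_N/F_S = (L_N/L_S)/(d_N/d_S)² = 3.294 / (4.10)² = 0.1960.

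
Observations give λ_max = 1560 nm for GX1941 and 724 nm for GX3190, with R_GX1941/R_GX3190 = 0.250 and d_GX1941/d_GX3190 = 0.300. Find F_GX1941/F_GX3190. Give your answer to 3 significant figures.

Wien's law: T_GX1941/T_GX3190 = λ_GX3190/λ_GX1941 = 724/1560 = 0.4641.
L_GX1941/L_GX3190 = (R_GX1941/R_GX3190)²(T_GX1941/T_GX3190)⁴ = (0.250)²(0.4641)⁴ = 0.002900.
F_GX1941/F_GX3190 = (L_GX1941/L_GX3190)/(d_GX1941/d_GX3190)² = 0.002900/(0.300)² = 0.03222.

0.0322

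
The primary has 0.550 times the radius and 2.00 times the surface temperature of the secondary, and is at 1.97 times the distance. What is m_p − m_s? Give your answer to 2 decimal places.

L_p/L_s = (0.550)²(2.00)⁴ = 4.840.
F_p/F_s = (L_p/L_s)/(d_p/d_s)² = 4.840/3.881 = 1.247.
m_p − m_s = −2.5 log₁₀(1.247) = -0.24.

-0.24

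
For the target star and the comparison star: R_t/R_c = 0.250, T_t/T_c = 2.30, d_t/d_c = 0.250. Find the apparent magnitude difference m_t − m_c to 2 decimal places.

-3.62

L_t/L_c = (0.250)²(2.30)⁴ = 1.749.
F_t/F_c = (L_t/L_c)/(d_t/d_c)² = 1.749/0.06250 = 27.98.
m_t − m_c = −2.5 log₁₀(27.98) = -3.62.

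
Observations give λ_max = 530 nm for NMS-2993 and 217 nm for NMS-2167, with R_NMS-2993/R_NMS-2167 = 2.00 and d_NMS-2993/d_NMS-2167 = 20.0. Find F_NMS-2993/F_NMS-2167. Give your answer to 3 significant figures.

Wien's law: T_NMS-2993/T_NMS-2167 = λ_NMS-2167/λ_NMS-2993 = 217/530 = 0.4094.
L_NMS-2993/L_NMS-2167 = (R_NMS-2993/R_NMS-2167)²(T_NMS-2993/T_NMS-2167)⁴ = (2.00)²(0.4094)⁴ = 0.1124.
F_NMS-2993/F_NMS-2167 = (L_NMS-2993/L_NMS-2167)/(d_NMS-2993/d_NMS-2167)² = 0.1124/(20.0)² = 2.810×10^-4.

2.81×10^-4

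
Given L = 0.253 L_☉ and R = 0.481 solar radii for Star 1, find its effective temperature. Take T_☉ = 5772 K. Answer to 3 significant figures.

T/T_☉ = (L/L_☉)^(1/4) / (R/R_☉)^(1/2)
T = 5772 × (0.253)^(1/4) / √(0.481) = 5772 × 0.7092 / 0.6935 = 5902 K.

5.90×10^3 K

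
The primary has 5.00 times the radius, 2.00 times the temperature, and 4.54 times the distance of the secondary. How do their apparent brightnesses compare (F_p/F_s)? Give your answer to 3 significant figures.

L_p/L_s = (R_p/R_s)²(T_p/T_s)⁴ = (5.00)² × (2.00)⁴ = 400.0.
F_p/F_s = (L_p/L_s)/(d_p/d_s)² = 400.0 / (4.54)² = 19.41.

19.4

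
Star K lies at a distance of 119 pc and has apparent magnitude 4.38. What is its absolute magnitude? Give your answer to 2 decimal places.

-1.00

M = m − 5 log₁₀(d/10 pc) = 4.38 − 5 log₁₀(119/10)
  = 4.38 − 5 × 1.076 = 4.38 − 5.38 = -1.00.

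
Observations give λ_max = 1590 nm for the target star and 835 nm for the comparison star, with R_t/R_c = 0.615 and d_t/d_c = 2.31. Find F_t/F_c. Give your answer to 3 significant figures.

0.00539

Wien's law: T_t/T_c = λ_c/λ_t = 835/1590 = 0.5252.
L_t/L_c = (R_t/R_c)²(T_t/T_c)⁴ = (0.615)²(0.5252)⁴ = 0.02877.
F_t/F_c = (L_t/L_c)/(d_t/d_c)² = 0.02877/(2.31)² = 0.005391.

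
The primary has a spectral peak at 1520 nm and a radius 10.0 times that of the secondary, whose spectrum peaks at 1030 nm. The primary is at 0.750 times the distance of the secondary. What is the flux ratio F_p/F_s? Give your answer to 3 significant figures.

Wien's law: T_p/T_s = λ_s/λ_p = 1030/1520 = 0.6776.
L_p/L_s = (R_p/R_s)²(T_p/T_s)⁴ = (10.0)²(0.6776)⁴ = 21.09.
F_p/F_s = (L_p/L_s)/(d_p/d_s)² = 21.09/(0.750)² = 37.48.

37.5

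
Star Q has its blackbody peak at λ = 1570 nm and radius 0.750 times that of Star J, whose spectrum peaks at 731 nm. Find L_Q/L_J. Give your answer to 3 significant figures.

0.0264

Wien's law gives T ∝ 1/λ_max, so T_Q/T_J = λ_J/λ_Q = 731/1570 = 0.4656.
Then L ∝ R²T⁴ gives L_Q/L_J = (0.750)² × (0.4656)⁴ = 0.5625 × 0.04700 = 0.02644.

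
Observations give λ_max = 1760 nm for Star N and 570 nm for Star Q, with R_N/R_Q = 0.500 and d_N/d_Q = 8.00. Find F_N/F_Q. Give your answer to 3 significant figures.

Wien's law: T_N/T_Q = λ_Q/λ_N = 570/1760 = 0.3239.
L_N/L_Q = (R_N/R_Q)²(T_N/T_Q)⁴ = (0.500)²(0.3239)⁴ = 0.002750.
F_N/F_Q = (L_N/L_Q)/(d_N/d_Q)² = 0.002750/(8.00)² = 4.297×10^-5.

4.30×10^-5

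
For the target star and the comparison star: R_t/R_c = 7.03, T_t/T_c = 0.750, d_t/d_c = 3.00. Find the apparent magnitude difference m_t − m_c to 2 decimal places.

-0.60

L_t/L_c = (7.03)²(0.750)⁴ = 15.64.
F_t/F_c = (L_t/L_c)/(d_t/d_c)² = 15.64/9.000 = 1.737.
m_t − m_c = −2.5 log₁₀(1.737) = -0.60.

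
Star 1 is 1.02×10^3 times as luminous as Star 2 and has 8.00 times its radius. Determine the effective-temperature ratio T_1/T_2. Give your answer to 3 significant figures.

L ∝ R²T⁴ gives T ∝ (L/R²)^(1/4), so
T_1/T_2 = (1.02×10^3 / 8.00²)^(1/4) = (15.94)^(1/4) = 1.998.

2.00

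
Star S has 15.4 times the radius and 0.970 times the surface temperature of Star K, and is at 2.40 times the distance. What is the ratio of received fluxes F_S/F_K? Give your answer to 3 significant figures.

L_S/L_K = (R_S/R_K)²(T_S/T_K)⁴ = (15.4)² × (0.970)⁴ = 210.0.
F_S/F_K = (L_S/L_K)/(d_S/d_K)² = 210.0 / (2.40)² = 36.45.

36.5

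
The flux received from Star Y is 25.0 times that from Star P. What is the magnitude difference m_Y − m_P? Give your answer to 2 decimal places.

-3.49

m_Y − m_P = −2.5 log₁₀(F_Y/F_P) = −2.5 log₁₀(25.0) = −2.5 × (1.398) = -3.495.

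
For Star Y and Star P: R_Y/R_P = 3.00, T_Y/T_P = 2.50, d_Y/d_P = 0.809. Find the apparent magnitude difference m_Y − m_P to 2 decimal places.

-6.83

L_Y/L_P = (3.00)²(2.50)⁴ = 351.6.
F_Y/F_P = (L_Y/L_P)/(d_Y/d_P)² = 351.6/0.6545 = 537.2.
m_Y − m_P = −2.5 log₁₀(537.2) = -6.83.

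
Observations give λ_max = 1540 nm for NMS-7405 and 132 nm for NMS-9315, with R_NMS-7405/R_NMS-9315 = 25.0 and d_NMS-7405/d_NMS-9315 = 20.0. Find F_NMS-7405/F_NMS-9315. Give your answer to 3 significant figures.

8.43×10^-5

Wien's law: T_NMS-7405/T_NMS-9315 = λ_NMS-9315/λ_NMS-7405 = 132/1540 = 0.08571.
L_NMS-7405/L_NMS-9315 = (R_NMS-7405/R_NMS-9315)²(T_NMS-7405/T_NMS-9315)⁴ = (25.0)²(0.08571)⁴ = 0.03374.
F_NMS-7405/F_NMS-9315 = (L_NMS-7405/L_NMS-9315)/(d_NMS-7405/d_NMS-9315)² = 0.03374/(20.0)² = 8.434×10^-5.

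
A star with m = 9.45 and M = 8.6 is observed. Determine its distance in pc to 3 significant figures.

m − M = 5 log₁₀(d/10 pc)
9.45 − (8.6) = 0.85 = 5 log₁₀(d/10)
d = 10 × 10^(0.85/5) = 10 × 10^0.170 = 14.79 pc.

14.8 pc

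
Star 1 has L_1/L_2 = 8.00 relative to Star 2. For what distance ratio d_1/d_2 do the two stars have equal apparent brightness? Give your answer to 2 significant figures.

2.8

Equal flux requires L_1/d_1² = L_2/d_2², so d_1/d_2 = √(L_1/L_2)
= √(8.00) = 2.828.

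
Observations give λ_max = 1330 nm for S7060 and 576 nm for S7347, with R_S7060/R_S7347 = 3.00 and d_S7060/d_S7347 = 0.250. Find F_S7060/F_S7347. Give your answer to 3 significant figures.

Wien's law: T_S7060/T_S7347 = λ_S7347/λ_S7060 = 576/1330 = 0.4331.
L_S7060/L_S7347 = (R_S7060/R_S7347)²(T_S7060/T_S7347)⁴ = (3.00)²(0.4331)⁴ = 0.3166.
F_S7060/F_S7347 = (L_S7060/L_S7347)/(d_S7060/d_S7347)² = 0.3166/(0.250)² = 5.066.

5.07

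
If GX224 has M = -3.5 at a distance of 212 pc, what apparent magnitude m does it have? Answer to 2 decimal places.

3.13

m = M + 5 log₁₀(d/10 pc) = -3.5 + 5 log₁₀(212/10)
  = -3.5 + 5 × 1.326 = -3.5 + 6.63 = 3.13.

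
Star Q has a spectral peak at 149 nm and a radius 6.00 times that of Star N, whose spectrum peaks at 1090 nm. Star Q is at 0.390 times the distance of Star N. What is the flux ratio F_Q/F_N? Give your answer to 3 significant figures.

Wien's law: T_Q/T_N = λ_N/λ_Q = 1090/149 = 7.315.
L_Q/L_N = (R_Q/R_N)²(T_Q/T_N)⁴ = (6.00)²(7.315)⁴ = 1.031×10^5.
F_Q/F_N = (L_Q/L_N)/(d_Q/d_N)² = 1.031×10^5/(0.390)² = 6.779×10^5.

6.78×10^5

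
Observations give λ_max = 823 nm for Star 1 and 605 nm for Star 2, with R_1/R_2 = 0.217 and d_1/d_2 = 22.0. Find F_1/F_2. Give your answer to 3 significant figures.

2.84×10^-5

Wien's law: T_1/T_2 = λ_2/λ_1 = 605/823 = 0.7351.
L_1/L_2 = (R_1/R_2)²(T_1/T_2)⁴ = (0.217)²(0.7351)⁴ = 0.01375.
F_1/F_2 = (L_1/L_2)/(d_1/d_2)² = 0.01375/(22.0)² = 2.841×10^-5.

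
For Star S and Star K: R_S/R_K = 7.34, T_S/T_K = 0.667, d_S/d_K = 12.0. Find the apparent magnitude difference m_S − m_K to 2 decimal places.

2.83

L_S/L_K = (7.34)²(0.667)⁴ = 10.66.
F_S/F_K = (L_S/L_K)/(d_S/d_K)² = 10.66/144.0 = 0.07405.
m_S − m_K = −2.5 log₁₀(0.07405) = 2.83.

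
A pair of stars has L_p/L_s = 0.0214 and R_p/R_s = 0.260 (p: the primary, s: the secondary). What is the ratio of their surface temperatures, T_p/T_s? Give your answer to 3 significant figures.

0.750

L ∝ R²T⁴ gives T ∝ (L/R²)^(1/4), so
T_p/T_s = (0.0214 / 0.260²)^(1/4) = (0.3166)^(1/4) = 0.7501.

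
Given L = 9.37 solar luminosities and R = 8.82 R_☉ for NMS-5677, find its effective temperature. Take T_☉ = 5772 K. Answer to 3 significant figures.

T/T_☉ = (L/L_☉)^(1/4) / (R/R_☉)^(1/2)
T = 5772 × (9.37)^(1/4) / √(8.82) = 5772 × 1.750 / 2.970 = 3400 K.

3.40×10^3 K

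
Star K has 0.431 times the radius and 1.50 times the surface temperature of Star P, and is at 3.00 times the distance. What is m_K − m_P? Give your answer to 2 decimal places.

2.45

L_K/L_P = (0.431)²(1.50)⁴ = 0.9404.
F_K/F_P = (L_K/L_P)/(d_K/d_P)² = 0.9404/9.000 = 0.1045.
m_K − m_P = −2.5 log₁₀(0.1045) = 2.45.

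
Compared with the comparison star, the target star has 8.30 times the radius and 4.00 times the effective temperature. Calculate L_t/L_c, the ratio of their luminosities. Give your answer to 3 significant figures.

From the Stefan–Boltzmann law, L ∝ R²T⁴, so
L_t/L_c = (R_t/R_c)² (T_t/T_c)⁴ = (8.30)² × (4.00)⁴ = 68.89 × 256.0 = 1.764×10^4.

1.76×10^4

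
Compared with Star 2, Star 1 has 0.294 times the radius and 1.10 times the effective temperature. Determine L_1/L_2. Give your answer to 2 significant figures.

From the Stefan–Boltzmann law, L ∝ R²T⁴, so
L_1/L_2 = (R_1/R_2)² (T_1/T_2)⁴ = (0.294)² × (1.10)⁴ = 0.08644 × 1.464 = 0.1266.

0.13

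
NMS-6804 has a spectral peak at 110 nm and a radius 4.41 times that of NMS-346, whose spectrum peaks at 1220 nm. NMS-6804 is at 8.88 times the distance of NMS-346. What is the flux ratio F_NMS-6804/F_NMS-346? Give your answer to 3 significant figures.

3.73×10^3

Wien's law: T_NMS-6804/T_NMS-346 = λ_NMS-346/λ_NMS-6804 = 1220/110 = 11.09.
L_NMS-6804/L_NMS-346 = (R_NMS-6804/R_NMS-346)²(T_NMS-6804/T_NMS-346)⁴ = (4.41)²(11.09)⁴ = 2.943×10^5.
F_NMS-6804/F_NMS-346 = (L_NMS-6804/L_NMS-346)/(d_NMS-6804/d_NMS-346)² = 2.943×10^5/(8.88)² = 3732.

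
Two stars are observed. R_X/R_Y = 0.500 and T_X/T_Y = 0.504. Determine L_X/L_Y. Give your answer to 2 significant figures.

0.016

From the Stefan–Boltzmann law, L ∝ R²T⁴, so
L_X/L_Y = (R_X/R_Y)² (T_X/T_Y)⁴ = (0.500)² × (0.504)⁴ = 0.2500 × 0.06452 = 0.01613.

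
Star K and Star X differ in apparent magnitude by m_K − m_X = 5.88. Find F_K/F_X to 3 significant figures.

0.00445

F_K/F_X = 10^(−(m_K − m_X)/2.5) = 10^(-5.88/2.5) = 10^-2.352 = 0.004446.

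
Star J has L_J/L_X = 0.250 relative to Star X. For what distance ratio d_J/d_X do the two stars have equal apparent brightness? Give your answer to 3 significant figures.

Equal flux requires L_J/d_J² = L_X/d_X², so d_J/d_X = √(L_J/L_X)
= √(0.250) = 0.5000.

0.500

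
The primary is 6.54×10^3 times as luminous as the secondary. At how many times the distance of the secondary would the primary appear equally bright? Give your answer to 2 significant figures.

81

Equal flux requires L_p/d_p² = L_s/d_s², so d_p/d_s = √(L_p/L_s)
= √(6.54×10^3) = 80.87.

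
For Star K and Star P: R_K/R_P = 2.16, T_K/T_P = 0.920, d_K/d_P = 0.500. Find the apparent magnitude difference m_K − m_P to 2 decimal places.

L_K/L_P = (2.16)²(0.920)⁴ = 3.342.
F_K/F_P = (L_K/L_P)/(d_K/d_P)² = 3.342/0.2500 = 13.37.
m_K − m_P = −2.5 log₁₀(13.37) = -2.82.

-2.82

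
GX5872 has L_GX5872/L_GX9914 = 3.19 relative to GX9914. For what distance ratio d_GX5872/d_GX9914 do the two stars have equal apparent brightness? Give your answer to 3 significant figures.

Equal flux requires L_GX5872/d_GX5872² = L_GX9914/d_GX9914², so d_GX5872/d_GX9914 = √(L_GX5872/L_GX9914)
= √(3.19) = 1.786.

1.79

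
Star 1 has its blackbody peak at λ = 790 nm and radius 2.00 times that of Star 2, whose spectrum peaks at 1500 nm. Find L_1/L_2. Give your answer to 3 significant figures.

52.0

Wien's law gives T ∝ 1/λ_max, so T_1/T_2 = λ_2/λ_1 = 1500/790 = 1.899.
Then L ∝ R²T⁴ gives L_1/L_2 = (2.00)² × (1.899)⁴ = 4.000 × 13.00 = 51.99.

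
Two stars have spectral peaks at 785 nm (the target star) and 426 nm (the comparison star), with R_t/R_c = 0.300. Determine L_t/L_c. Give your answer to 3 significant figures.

Wien's law gives T ∝ 1/λ_max, so T_t/T_c = λ_c/λ_t = 426/785 = 0.5427.
Then L ∝ R²T⁴ gives L_t/L_c = (0.300)² × (0.5427)⁴ = 0.09000 × 0.08673 = 0.007806.

0.00781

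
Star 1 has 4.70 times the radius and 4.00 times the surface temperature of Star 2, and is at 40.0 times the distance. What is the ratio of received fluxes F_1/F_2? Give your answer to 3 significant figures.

3.53

L_1/L_2 = (R_1/R_2)²(T_1/T_2)⁴ = (4.70)² × (4.00)⁴ = 5655.
F_1/F_2 = (L_1/L_2)/(d_1/d_2)² = 5655 / (40.0)² = 3.534.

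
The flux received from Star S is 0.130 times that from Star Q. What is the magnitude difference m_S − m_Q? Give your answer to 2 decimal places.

2.22

m_S − m_Q = −2.5 log₁₀(F_S/F_Q) = −2.5 log₁₀(0.130) = −2.5 × (-0.886) = 2.215.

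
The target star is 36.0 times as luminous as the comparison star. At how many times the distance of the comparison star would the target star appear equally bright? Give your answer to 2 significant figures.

6.0

Equal flux requires L_t/d_t² = L_c/d_c², so d_t/d_c = √(L_t/L_c)
= √(36.0) = 6.000.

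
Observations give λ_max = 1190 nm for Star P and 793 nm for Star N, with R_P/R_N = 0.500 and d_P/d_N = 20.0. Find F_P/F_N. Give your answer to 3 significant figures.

1.23×10^-4

Wien's law: T_P/T_N = λ_N/λ_P = 793/1190 = 0.6664.
L_P/L_N = (R_P/R_N)²(T_P/T_N)⁴ = (0.500)²(0.6664)⁴ = 0.04930.
F_P/F_N = (L_P/L_N)/(d_P/d_N)² = 0.04930/(20.0)² = 1.232×10^-4.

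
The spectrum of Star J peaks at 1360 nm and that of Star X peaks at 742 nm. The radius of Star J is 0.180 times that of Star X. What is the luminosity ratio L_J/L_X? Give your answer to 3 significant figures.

0.00287

Wien's law gives T ∝ 1/λ_max, so T_J/T_X = λ_X/λ_J = 742/1360 = 0.5456.
Then L ∝ R²T⁴ gives L_J/L_X = (0.180)² × (0.5456)⁴ = 0.03240 × 0.08861 = 0.002871.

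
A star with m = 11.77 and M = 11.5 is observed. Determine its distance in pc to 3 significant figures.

m − M = 5 log₁₀(d/10 pc)
11.77 − (11.5) = 0.27 = 5 log₁₀(d/10)
d = 10 × 10^(0.27/5) = 10 × 10^0.054 = 11.32 pc.

11.3 pc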